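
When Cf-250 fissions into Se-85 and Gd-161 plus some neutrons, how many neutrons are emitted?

4

Conserve mass number: 250 = 85 + 161 + k, so k = 250 − 246 = 4.
Check atomic number: 98 = 34 + 64 + 0 = 98. ✓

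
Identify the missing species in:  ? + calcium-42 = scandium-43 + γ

Conserve mass number: A + 42 = 43 + 0, so A = 1.
Conserve atomic number: Z + 20 = 21 + 0, so Z = 1.
A = 1 and Z = 1 is hydrogen-1 — a proton.

proton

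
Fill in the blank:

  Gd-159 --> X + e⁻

Tb-159

Conserve mass number: 159 = A + 0, so A = 159.
Conserve atomic number: 64 = Z − 1, so Z = 65.
Z = 65 is terbium, so the species is Tb-159.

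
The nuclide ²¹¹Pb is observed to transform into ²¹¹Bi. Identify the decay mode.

beta-minus decay

ΔA = 211 − 211 = 0; ΔZ = 83 − 82 = +1.
A is unchanged and Z rises by 1 — a neutron has become a proton (β⁻ decay).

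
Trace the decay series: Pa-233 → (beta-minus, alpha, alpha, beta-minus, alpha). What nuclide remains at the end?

Start: (A, Z) = (233, 91).
After β⁻: (233, 92).
After α: (229, 90).
After α: (225, 88).
After β⁻: (225, 89).
After α: (221, 87).
Z = 87 is francium.

Fr-221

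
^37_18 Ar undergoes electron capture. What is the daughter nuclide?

Electron capture: mass number changes by +0, atomic number by -1.
A: 37 = 37; Z: 18 − 1 = 17.
Z = 17 is chlorine, so the daughter is ^37_17 Cl.

Cl-37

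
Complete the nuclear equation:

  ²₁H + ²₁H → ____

He-4

Conserve mass number: 2 + 2 = A, so A = 4.
Conserve atomic number: 1 + 1 = Z, so Z = 2.
A = 4 and Z = 2 is ⁴₂He — an alpha particle.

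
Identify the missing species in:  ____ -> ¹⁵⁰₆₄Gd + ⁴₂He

Conserve mass number: A = 150 + 4, so A = 154.
Conserve atomic number: Z = 64 + 2, so Z = 66.
Z = 66 is dysprosium, so the species is ¹⁵⁴₆₆Dy.

Dy-154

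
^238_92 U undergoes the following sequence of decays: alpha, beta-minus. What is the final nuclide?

Pa-234

Start: (A, Z) = (238, 92).
After α: (234, 90).
After β⁻: (234, 91).
Z = 91 is protactinium.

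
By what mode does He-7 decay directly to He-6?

neutron emission

ΔA = 6 − 7 = -1; ΔZ = 2 − 2 = +0.
A drops by 1 with Z unchanged — a neutron was emitted.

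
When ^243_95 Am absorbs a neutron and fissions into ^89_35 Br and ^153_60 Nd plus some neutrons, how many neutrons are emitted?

Conserve mass number: 244 = 89 + 153 + k, so k = 244 − 242 = 2.
Check atomic number: 95 = 35 + 60 + 0 = 95. ✓

2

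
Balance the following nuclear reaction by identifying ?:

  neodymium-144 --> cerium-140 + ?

alpha particle

Conserve mass number: 144 = 140 + A, so A = 4.
Conserve atomic number: 60 = 58 + Z, so Z = 2.
A = 4 and Z = 2 is helium-4 — an alpha particle.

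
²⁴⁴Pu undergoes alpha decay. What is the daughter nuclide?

Alpha decay: mass number changes by -4, atomic number by -2.
A: 244 − 4 = 240; Z: 94 − 2 = 92.
Z = 92 is uranium, so the daughter is ²⁴⁰U.

U-240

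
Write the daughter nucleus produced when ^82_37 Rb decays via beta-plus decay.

Beta-plus decay: mass number changes by +0, atomic number by -1.
A: 82 = 82; Z: 37 − 1 = 36.
Z = 36 is krypton, so the daughter is ^82_36 Kr.

Kr-82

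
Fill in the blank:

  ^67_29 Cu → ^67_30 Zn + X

Conserve mass number: 67 = 67 + A, so A = 0.
Conserve atomic number: 29 = 30 + Z, so Z = -1.
A = 0 and Z = -1 is ^0_-1 e — a beta-minus particle.

beta-minus particle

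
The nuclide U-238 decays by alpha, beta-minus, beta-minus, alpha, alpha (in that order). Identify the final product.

Ra-226

Start: (A, Z) = (238, 92).
After α: (234, 90).
After β⁻: (234, 91).
After β⁻: (234, 92).
After α: (230, 90).
After α: (226, 88).
Z = 88 is radium.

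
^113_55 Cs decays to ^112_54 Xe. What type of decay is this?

proton emission

ΔA = 112 − 113 = -1; ΔZ = 54 − 55 = -1.
A drops by 1 and Z drops by 1 — a proton was emitted.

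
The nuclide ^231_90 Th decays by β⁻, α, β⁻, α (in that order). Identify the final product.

Ra-223

Start: (A, Z) = (231, 90).
After β⁻: (231, 91).
After α: (227, 89).
After β⁻: (227, 90).
After α: (223, 88).
Z = 88 is radium.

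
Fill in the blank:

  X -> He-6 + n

He-7

Conserve mass number: A = 6 + 1, so A = 7.
Conserve atomic number: Z = 2 + 0, so Z = 2.
Z = 2 is helium, so the species is He-7.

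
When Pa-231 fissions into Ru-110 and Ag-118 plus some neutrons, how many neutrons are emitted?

3

Conserve mass number: 231 = 110 + 118 + k, so k = 231 − 228 = 3.
Check atomic number: 91 = 44 + 47 + 0 = 91. ✓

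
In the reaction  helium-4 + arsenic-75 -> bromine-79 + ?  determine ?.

gamma ray

Conserve mass number: 4 + 75 = 79 + A, so A = 0.
Conserve atomic number: 2 + 33 = 35 + Z, so Z = 0.
A = 0 and Z = 0 is γ — a gamma ray.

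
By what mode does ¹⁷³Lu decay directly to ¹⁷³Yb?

beta-plus decay or electron capture

ΔA = 173 − 173 = 0; ΔZ = 70 − 71 = -1.
A is unchanged and Z drops by 1 — a proton has become a neutron (β⁺ emission or electron capture).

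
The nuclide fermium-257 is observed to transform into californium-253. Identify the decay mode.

alpha decay

ΔA = 253 − 257 = -4; ΔZ = 98 − 100 = -2.
A drops by 4 and Z drops by 2 — the signature of alpha emission.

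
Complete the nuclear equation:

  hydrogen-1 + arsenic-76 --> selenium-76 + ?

Conserve mass number: 1 + 76 = 76 + A, so A = 1.
Conserve atomic number: 1 + 33 = 34 + Z, so Z = 0.
A = 1 and Z = 0 is neutron — a neutron.

neutron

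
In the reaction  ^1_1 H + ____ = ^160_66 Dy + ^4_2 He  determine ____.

Ho-163

Conserve mass number: 1 + A = 160 + 4, so A = 163.
Conserve atomic number: 1 + Z = 66 + 2, so Z = 67.
Z = 67 is holmium, so the species is ^163_67 Ho.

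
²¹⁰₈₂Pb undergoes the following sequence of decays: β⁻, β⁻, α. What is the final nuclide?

Start: (A, Z) = (210, 82).
After β⁻: (210, 83).
After β⁻: (210, 84).
After α: (206, 82).
Z = 82 is lead.

Pb-206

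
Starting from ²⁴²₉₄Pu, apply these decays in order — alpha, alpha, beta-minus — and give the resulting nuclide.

Pa-234

Start: (A, Z) = (242, 94).
After α: (238, 92).
After α: (234, 90).
After β⁻: (234, 91).
Z = 91 is protactinium.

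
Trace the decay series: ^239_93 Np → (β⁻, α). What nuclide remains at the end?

U-235

Start: (A, Z) = (239, 93).
After β⁻: (239, 94).
After α: (235, 92).
Z = 92 is uranium.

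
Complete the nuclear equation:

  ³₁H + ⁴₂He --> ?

Conserve mass number: 3 + 4 = A, so A = 7.
Conserve atomic number: 1 + 2 = Z, so Z = 3.
Z = 3 is lithium, so the species is ⁷₃Li.

Li-7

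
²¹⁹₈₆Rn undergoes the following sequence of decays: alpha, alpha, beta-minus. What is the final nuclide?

Bi-211

Start: (A, Z) = (219, 86).
After α: (215, 84).
After α: (211, 82).
After β⁻: (211, 83).
Z = 83 is bismuth.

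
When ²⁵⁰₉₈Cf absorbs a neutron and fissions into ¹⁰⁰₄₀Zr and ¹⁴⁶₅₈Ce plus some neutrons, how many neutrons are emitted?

5

Conserve mass number: 251 = 100 + 146 + k, so k = 251 − 246 = 5.
Check atomic number: 98 = 40 + 58 + 0 = 98. ✓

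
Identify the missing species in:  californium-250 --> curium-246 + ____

Conserve mass number: 250 = 246 + A, so A = 4.
Conserve atomic number: 98 = 96 + Z, so Z = 2.
A = 4 and Z = 2 is helium-4 — an alpha particle.

alpha particle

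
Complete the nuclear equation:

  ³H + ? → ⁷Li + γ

alpha particle

Conserve mass number: 3 + A = 7 + 0, so A = 4.
Conserve atomic number: 1 + Z = 3 + 0, so Z = 2.
A = 4 and Z = 2 is ⁴He — an alpha particle.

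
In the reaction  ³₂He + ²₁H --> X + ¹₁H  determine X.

Conserve mass number: 3 + 2 = A + 1, so A = 4.
Conserve atomic number: 2 + 1 = Z + 1, so Z = 2.
A = 4 and Z = 2 is ⁴₂He — an alpha particle.

He-4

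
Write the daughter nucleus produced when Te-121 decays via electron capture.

Sb-121

Electron capture: mass number changes by +0, atomic number by -1.
A: 121 = 121; Z: 52 − 1 = 51.
Z = 51 is antimony, so the daughter is Sb-121.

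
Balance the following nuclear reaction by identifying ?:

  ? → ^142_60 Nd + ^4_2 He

Conserve mass number: A = 142 + 4, so A = 146.
Conserve atomic number: Z = 60 + 2, so Z = 62.
Z = 62 is samarium, so the species is ^146_62 Sm.

Sm-146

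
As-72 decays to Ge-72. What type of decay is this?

ΔA = 72 − 72 = 0; ΔZ = 32 − 33 = -1.
A is unchanged and Z drops by 1 — a proton has become a neutron (β⁺ emission or electron capture).

beta-plus decay or electron capture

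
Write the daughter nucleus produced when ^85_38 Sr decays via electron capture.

Electron capture: mass number changes by +0, atomic number by -1.
A: 85 = 85; Z: 38 − 1 = 37.
Z = 37 is rubidium, so the daughter is ^85_37 Rb.

Rb-85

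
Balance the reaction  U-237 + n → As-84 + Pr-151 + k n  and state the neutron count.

3

Conserve mass number: 238 = 84 + 151 + k, so k = 238 − 235 = 3.
Check atomic number: 92 = 33 + 59 + 0 = 92. ✓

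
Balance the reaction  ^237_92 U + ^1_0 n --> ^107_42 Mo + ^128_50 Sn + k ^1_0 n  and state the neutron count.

Conserve mass number: 238 = 107 + 128 + k, so k = 238 − 235 = 3.
Check atomic number: 92 = 42 + 50 + 0 = 92. ✓

3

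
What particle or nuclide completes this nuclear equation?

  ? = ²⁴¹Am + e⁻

Conserve mass number: A = 241 + 0, so A = 241.
Conserve atomic number: Z = 95 − 1, so Z = 94.
Z = 94 is plutonium, so the species is ²⁴¹Pu.

Pu-241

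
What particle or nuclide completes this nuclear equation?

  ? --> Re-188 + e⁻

Conserve mass number: A = 188 + 0, so A = 188.
Conserve atomic number: Z = 75 − 1, so Z = 74.
Z = 74 is tungsten, so the species is W-188.

W-188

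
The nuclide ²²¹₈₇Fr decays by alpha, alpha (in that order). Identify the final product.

Start: (A, Z) = (221, 87).
After α: (217, 85).
After α: (213, 83).
Z = 83 is bismuth.

Bi-213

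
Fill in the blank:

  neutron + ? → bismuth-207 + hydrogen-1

Conserve mass number: 1 + A = 207 + 1, so A = 207.
Conserve atomic number: 0 + Z = 83 + 1, so Z = 84.
Z = 84 is polonium, so the species is polonium-207.

Po-207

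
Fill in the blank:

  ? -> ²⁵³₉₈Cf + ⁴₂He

Conserve mass number: A = 253 + 4, so A = 257.
Conserve atomic number: Z = 98 + 2, so Z = 100.
Z = 100 is fermium, so the species is ²⁵⁷₁₀₀Fm.

Fm-257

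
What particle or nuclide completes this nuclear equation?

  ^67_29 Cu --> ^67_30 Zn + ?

Conserve mass number: 67 = 67 + A, so A = 0.
Conserve atomic number: 29 = 30 + Z, so Z = -1.
A = 0 and Z = -1 is ^0_-1 e — a beta-minus particle.

beta-minus particle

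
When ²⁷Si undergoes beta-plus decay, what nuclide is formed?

Al-27

Beta-plus decay: mass number changes by +0, atomic number by -1.
A: 27 = 27; Z: 14 − 1 = 13.
Z = 13 is aluminium, so the daughter is ²⁷Al.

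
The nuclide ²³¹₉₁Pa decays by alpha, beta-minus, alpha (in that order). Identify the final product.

Start: (A, Z) = (231, 91).
After α: (227, 89).
After β⁻: (227, 90).
After α: (223, 88).
Z = 88 is radium.

Ra-223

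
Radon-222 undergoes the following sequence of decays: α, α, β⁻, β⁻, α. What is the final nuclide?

Pb-210

Start: (A, Z) = (222, 86).
After α: (218, 84).
After α: (214, 82).
After β⁻: (214, 83).
After β⁻: (214, 84).
After α: (210, 82).
Z = 82 is lead.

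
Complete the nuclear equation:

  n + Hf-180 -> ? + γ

Hf-181

Conserve mass number: 1 + 180 = A + 0, so A = 181.
Conserve atomic number: 0 + 72 = Z + 0, so Z = 72.
Z = 72 is hafnium, so the species is Hf-181.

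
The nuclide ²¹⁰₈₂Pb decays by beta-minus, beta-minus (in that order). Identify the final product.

Po-210

Start: (A, Z) = (210, 82).
After β⁻: (210, 83).
After β⁻: (210, 84).
Z = 84 is polonium.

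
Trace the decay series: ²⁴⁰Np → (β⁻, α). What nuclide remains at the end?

U-236

Start: (A, Z) = (240, 93).
After β⁻: (240, 94).
After α: (236, 92).
Z = 92 is uranium.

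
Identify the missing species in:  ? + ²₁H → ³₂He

Conserve mass number: A + 2 = 3, so A = 1.
Conserve atomic number: Z + 1 = 2, so Z = 1.
A = 1 and Z = 1 is ¹₁H — a proton.

proton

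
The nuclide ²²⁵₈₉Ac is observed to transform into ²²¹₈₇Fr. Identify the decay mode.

ΔA = 221 − 225 = -4; ΔZ = 87 − 89 = -2.
A drops by 4 and Z drops by 2 — the signature of alpha emission.

alpha decay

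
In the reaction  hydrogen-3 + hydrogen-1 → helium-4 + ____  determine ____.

gamma ray

Conserve mass number: 3 + 1 = 4 + A, so A = 0.
Conserve atomic number: 1 + 1 = 2 + Z, so Z = 0.
A = 0 and Z = 0 is γ — a gamma ray.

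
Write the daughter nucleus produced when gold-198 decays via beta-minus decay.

Beta-minus decay: mass number changes by +0, atomic number by +1.
A: 198 = 198; Z: 79 + 1 = 80.
Z = 80 is mercury, so the daughter is mercury-198.

Hg-198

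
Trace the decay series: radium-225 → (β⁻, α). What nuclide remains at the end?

Fr-221

Start: (A, Z) = (225, 88).
After β⁻: (225, 89).
After α: (221, 87).
Z = 87 is francium.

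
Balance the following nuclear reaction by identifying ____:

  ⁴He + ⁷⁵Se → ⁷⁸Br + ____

Conserve mass number: 4 + 75 = 78 + A, so A = 1.
Conserve atomic number: 2 + 34 = 35 + Z, so Z = 1.
A = 1 and Z = 1 is ¹H — a proton.

proton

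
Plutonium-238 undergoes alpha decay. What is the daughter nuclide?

Alpha decay: mass number changes by -4, atomic number by -2.
A: 238 − 4 = 234; Z: 94 − 2 = 92.
Z = 92 is uranium, so the daughter is uranium-234.

U-234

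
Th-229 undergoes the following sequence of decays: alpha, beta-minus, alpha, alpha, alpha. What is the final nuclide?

Bi-213

Start: (A, Z) = (229, 90).
After α: (225, 88).
After β⁻: (225, 89).
After α: (221, 87).
After α: (217, 85).
After α: (213, 83).
Z = 83 is bismuth.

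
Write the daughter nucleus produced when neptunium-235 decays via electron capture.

Electron capture: mass number changes by +0, atomic number by -1.
A: 235 = 235; Z: 93 − 1 = 92.
Z = 92 is uranium, so the daughter is uranium-235.

U-235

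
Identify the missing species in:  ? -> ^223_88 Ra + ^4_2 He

Th-227

Conserve mass number: A = 223 + 4, so A = 227.
Conserve atomic number: Z = 88 + 2, so Z = 90.
Z = 90 is thorium, so the species is ^227_90 Th.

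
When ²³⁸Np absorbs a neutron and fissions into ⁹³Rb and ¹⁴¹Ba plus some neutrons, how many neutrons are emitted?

Conserve mass number: 239 = 93 + 141 + k, so k = 239 − 234 = 5.
Check atomic number: 93 = 37 + 56 + 0 = 93. ✓

5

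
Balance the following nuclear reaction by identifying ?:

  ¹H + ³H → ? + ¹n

Conserve mass number: 1 + 3 = A + 1, so A = 3.
Conserve atomic number: 1 + 1 = Z + 0, so Z = 2.
Z = 2 is helium, so the species is ³He.

He-3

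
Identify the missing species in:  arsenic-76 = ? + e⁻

Se-76

Conserve mass number: 76 = A + 0, so A = 76.
Conserve atomic number: 33 = Z − 1, so Z = 34.
Z = 34 is selenium, so the species is selenium-76.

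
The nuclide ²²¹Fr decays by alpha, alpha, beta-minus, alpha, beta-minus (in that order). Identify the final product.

Start: (A, Z) = (221, 87).
After α: (217, 85).
After α: (213, 83).
After β⁻: (213, 84).
After α: (209, 82).
After β⁻: (209, 83).
Z = 83 is bismuth.

Bi-209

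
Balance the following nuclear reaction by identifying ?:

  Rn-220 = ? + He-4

Po-216

Conserve mass number: 220 = A + 4, so A = 216.
Conserve atomic number: 86 = Z + 2, so Z = 84.
Z = 84 is polonium, so the species is Po-216.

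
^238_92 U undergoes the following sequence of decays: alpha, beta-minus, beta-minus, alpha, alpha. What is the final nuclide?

Start: (A, Z) = (238, 92).
After α: (234, 90).
After β⁻: (234, 91).
After β⁻: (234, 92).
After α: (230, 90).
After α: (226, 88).
Z = 88 is radium.

Ra-226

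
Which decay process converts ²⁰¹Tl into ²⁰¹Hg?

beta-plus decay or electron capture

ΔA = 201 − 201 = 0; ΔZ = 80 − 81 = -1.
A is unchanged and Z drops by 1 — a proton has become a neutron (β⁺ emission or electron capture).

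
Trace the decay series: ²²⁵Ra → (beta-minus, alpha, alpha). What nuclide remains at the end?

At-217

Start: (A, Z) = (225, 88).
After β⁻: (225, 89).
After α: (221, 87).
After α: (217, 85).
Z = 85 is astatine.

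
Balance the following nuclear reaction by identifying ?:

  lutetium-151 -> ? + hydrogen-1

Yb-150

Conserve mass number: 151 = A + 1, so A = 150.
Conserve atomic number: 71 = Z + 1, so Z = 70.
Z = 70 is ytterbium, so the species is ytterbium-150.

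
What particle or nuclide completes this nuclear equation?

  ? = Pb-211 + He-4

Conserve mass number: A = 211 + 4, so A = 215.
Conserve atomic number: Z = 82 + 2, so Z = 84.
Z = 84 is polonium, so the species is Po-215.

Po-215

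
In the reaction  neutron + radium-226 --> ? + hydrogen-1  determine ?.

Fr-226

Conserve mass number: 1 + 226 = A + 1, so A = 226.
Conserve atomic number: 0 + 88 = Z + 1, so Z = 87.
Z = 87 is francium, so the species is francium-226.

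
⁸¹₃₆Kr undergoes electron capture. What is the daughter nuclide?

Electron capture: mass number changes by +0, atomic number by -1.
A: 81 = 81; Z: 36 − 1 = 35.
Z = 35 is bromine, so the daughter is ⁸¹₃₅Br.

Br-81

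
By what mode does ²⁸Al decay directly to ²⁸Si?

ΔA = 28 − 28 = 0; ΔZ = 14 − 13 = +1.
A is unchanged and Z rises by 1 — a neutron has become a proton (β⁻ decay).

beta-minus decay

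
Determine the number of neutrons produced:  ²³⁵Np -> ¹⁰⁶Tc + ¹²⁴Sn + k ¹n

5

Conserve mass number: 235 = 106 + 124 + k, so k = 235 − 230 = 5.
Check atomic number: 93 = 43 + 50 + 0 = 93. ✓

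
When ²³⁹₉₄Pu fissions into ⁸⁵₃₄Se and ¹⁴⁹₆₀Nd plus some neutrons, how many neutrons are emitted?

Conserve mass number: 239 = 85 + 149 + k, so k = 239 − 234 = 5.
Check atomic number: 94 = 34 + 60 + 0 = 94. ✓

5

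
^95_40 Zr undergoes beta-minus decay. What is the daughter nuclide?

Nb-95

Beta-minus decay: mass number changes by +0, atomic number by +1.
A: 95 = 95; Z: 40 + 1 = 41.
Z = 41 is niobium, so the daughter is ^95_41 Nb.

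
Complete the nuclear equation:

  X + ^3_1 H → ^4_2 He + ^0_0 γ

Conserve mass number: A + 3 = 4 + 0, so A = 1.
Conserve atomic number: Z + 1 = 2 + 0, so Z = 1.
A = 1 and Z = 1 is ^1_1 H — a proton.

proton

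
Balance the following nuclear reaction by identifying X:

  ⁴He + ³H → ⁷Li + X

Conserve mass number: 4 + 3 = 7 + A, so A = 0.
Conserve atomic number: 2 + 1 = 3 + Z, so Z = 0.
A = 0 and Z = 0 is γ — a gamma ray.

gamma ray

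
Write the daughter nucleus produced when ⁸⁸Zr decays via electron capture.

Electron capture: mass number changes by +0, atomic number by -1.
A: 88 = 88; Z: 40 − 1 = 39.
Z = 39 is yttrium, so the daughter is ⁸⁸Y.

Y-88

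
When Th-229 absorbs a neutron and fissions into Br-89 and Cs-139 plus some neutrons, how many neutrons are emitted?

Conserve mass number: 230 = 89 + 139 + k, so k = 230 − 228 = 2.
Check atomic number: 90 = 35 + 55 + 0 = 90. ✓

2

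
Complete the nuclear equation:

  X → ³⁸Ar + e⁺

K-38

Conserve mass number: A = 38 + 0, so A = 38.
Conserve atomic number: Z = 18 + 1, so Z = 19.
Z = 19 is potassium, so the species is ³⁸K.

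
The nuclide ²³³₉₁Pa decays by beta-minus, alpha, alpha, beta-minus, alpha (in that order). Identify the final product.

Start: (A, Z) = (233, 91).
After β⁻: (233, 92).
After α: (229, 90).
After α: (225, 88).
After β⁻: (225, 89).
After α: (221, 87).
Z = 87 is francium.

Fr-221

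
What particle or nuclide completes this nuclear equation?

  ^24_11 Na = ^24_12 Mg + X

beta-minus particle

Conserve mass number: 24 = 24 + A, so A = 0.
Conserve atomic number: 11 = 12 + Z, so Z = -1.
A = 0 and Z = -1 is ^0_-1 e — a beta-minus particle.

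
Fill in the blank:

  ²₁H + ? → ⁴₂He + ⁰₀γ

Conserve mass number: 2 + A = 4 + 0, so A = 2.
Conserve atomic number: 1 + Z = 2 + 0, so Z = 1.
A = 2 and Z = 1 is ²₁H — a deuteron.

deuteron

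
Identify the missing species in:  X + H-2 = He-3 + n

deuteron

Conserve mass number: A + 2 = 3 + 1, so A = 2.
Conserve atomic number: Z + 1 = 2 + 0, so Z = 1.
A = 2 and Z = 1 is H-2 — a deuteron.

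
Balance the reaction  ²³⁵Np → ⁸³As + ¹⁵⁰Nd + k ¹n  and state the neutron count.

2

Conserve mass number: 235 = 83 + 150 + k, so k = 235 − 233 = 2.
Check atomic number: 93 = 33 + 60 + 0 = 93. ✓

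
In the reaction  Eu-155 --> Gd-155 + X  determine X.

Conserve mass number: 155 = 155 + A, so A = 0.
Conserve atomic number: 63 = 64 + Z, so Z = -1.
A = 0 and Z = -1 is e⁻ — a beta-minus particle.

beta-minus particle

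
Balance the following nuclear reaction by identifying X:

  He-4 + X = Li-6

Conserve mass number: 4 + A = 6, so A = 2.
Conserve atomic number: 2 + Z = 3, so Z = 1.
A = 2 and Z = 1 is H-2 — a deuteron.

deuteron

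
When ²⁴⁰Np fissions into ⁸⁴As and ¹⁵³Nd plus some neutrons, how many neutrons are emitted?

Conserve mass number: 240 = 84 + 153 + k, so k = 240 − 237 = 3.
Check atomic number: 93 = 33 + 60 + 0 = 93. ✓

3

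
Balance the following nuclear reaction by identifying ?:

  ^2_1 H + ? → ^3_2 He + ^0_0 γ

Conserve mass number: 2 + A = 3 + 0, so A = 1.
Conserve atomic number: 1 + Z = 2 + 0, so Z = 1.
A = 1 and Z = 1 is ^1_1 H — a proton.

proton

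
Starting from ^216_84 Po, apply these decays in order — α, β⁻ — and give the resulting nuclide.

Bi-212

Start: (A, Z) = (216, 84).
After α: (212, 82).
After β⁻: (212, 83).
Z = 83 is bismuth.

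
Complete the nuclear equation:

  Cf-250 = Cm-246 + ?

Conserve mass number: 250 = 246 + A, so A = 4.
Conserve atomic number: 98 = 96 + Z, so Z = 2.
A = 4 and Z = 2 is He-4 — an alpha particle.

alpha particle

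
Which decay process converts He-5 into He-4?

ΔA = 4 − 5 = -1; ΔZ = 2 − 2 = +0.
A drops by 1 with Z unchanged — a neutron was emitted.

neutron emission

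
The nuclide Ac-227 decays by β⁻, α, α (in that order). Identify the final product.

Start: (A, Z) = (227, 89).
After β⁻: (227, 90).
After α: (223, 88).
After α: (219, 86).
Z = 86 is radon.

Rn-219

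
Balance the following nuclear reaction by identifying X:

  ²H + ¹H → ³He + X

Conserve mass number: 2 + 1 = 3 + A, so A = 0.
Conserve atomic number: 1 + 1 = 2 + Z, so Z = 0.
A = 0 and Z = 0 is γ — a gamma ray.

gamma ray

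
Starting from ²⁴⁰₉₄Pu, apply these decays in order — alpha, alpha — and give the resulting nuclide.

Start: (A, Z) = (240, 94).
After α: (236, 92).
After α: (232, 90).
Z = 90 is thorium.

Th-232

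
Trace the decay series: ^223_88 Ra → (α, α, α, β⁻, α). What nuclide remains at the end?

Start: (A, Z) = (223, 88).
After α: (219, 86).
After α: (215, 84).
After α: (211, 82).
After β⁻: (211, 83).
After α: (207, 81).
Z = 81 is thallium.

Tl-207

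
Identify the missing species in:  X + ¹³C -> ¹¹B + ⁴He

Conserve mass number: A + 13 = 11 + 4, so A = 2.
Conserve atomic number: Z + 6 = 5 + 2, so Z = 1.
A = 2 and Z = 1 is ²H — a deuteron.

deuteron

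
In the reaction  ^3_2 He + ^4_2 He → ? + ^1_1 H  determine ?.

Conserve mass number: 3 + 4 = A + 1, so A = 6.
Conserve atomic number: 2 + 2 = Z + 1, so Z = 3.
Z = 3 is lithium, so the species is ^6_3 Li.

Li-6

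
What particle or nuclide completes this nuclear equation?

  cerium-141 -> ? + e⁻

Pr-141

Conserve mass number: 141 = A + 0, so A = 141.
Conserve atomic number: 58 = Z − 1, so Z = 59.
Z = 59 is praseodymium, so the species is praseodymium-141.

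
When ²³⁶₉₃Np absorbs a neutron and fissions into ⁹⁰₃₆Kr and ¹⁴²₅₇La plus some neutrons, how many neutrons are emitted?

5

Conserve mass number: 237 = 90 + 142 + k, so k = 237 − 232 = 5.
Check atomic number: 93 = 36 + 57 + 0 = 93. ✓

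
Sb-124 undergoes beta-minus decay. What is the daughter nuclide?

Beta-minus decay: mass number changes by +0, atomic number by +1.
A: 124 = 124; Z: 51 + 1 = 52.
Z = 52 is tellurium, so the daughter is Te-124.

Te-124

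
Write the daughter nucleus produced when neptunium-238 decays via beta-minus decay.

Pu-238

Beta-minus decay: mass number changes by +0, atomic number by +1.
A: 238 = 238; Z: 93 + 1 = 94.
Z = 94 is plutonium, so the daughter is plutonium-238.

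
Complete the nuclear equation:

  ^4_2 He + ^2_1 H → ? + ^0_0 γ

Conserve mass number: 4 + 2 = A + 0, so A = 6.
Conserve atomic number: 2 + 1 = Z + 0, so Z = 3.
Z = 3 is lithium, so the species is ^6_3 Li.

Li-6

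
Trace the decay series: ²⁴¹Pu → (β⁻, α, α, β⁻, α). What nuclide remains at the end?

Th-229

Start: (A, Z) = (241, 94).
After β⁻: (241, 95).
After α: (237, 93).
After α: (233, 91).
After β⁻: (233, 92).
After α: (229, 90).
Z = 90 is thorium.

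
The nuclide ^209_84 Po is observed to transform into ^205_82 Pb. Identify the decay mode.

alpha decay

ΔA = 205 − 209 = -4; ΔZ = 82 − 84 = -2.
A drops by 4 and Z drops by 2 — the signature of alpha emission.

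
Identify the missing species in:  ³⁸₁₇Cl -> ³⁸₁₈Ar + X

beta-minus particle

Conserve mass number: 38 = 38 + A, so A = 0.
Conserve atomic number: 17 = 18 + Z, so Z = -1.
A = 0 and Z = -1 is ⁰₋₁e — a beta-minus particle.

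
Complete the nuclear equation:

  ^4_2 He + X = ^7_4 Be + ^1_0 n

alpha particle

Conserve mass number: 4 + A = 7 + 1, so A = 4.
Conserve atomic number: 2 + Z = 4 + 0, so Z = 2.
A = 4 and Z = 2 is ^4_2 He — an alpha particle.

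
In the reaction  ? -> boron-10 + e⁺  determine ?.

C-10

Conserve mass number: A = 10 + 0, so A = 10.
Conserve atomic number: Z = 5 + 1, so Z = 6.
Z = 6 is carbon, so the species is carbon-10.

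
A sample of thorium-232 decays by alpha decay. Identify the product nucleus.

Alpha decay: mass number changes by -4, atomic number by -2.
A: 232 − 4 = 228; Z: 90 − 2 = 88.
Z = 88 is radium, so the daughter is radium-228.

Ra-228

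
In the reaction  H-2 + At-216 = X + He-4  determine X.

Po-214

Conserve mass number: 2 + 216 = A + 4, so A = 214.
Conserve atomic number: 1 + 85 = Z + 2, so Z = 84.
Z = 84 is polonium, so the species is Po-214.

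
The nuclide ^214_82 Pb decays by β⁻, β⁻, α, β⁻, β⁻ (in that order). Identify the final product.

Start: (A, Z) = (214, 82).
After β⁻: (214, 83).
After β⁻: (214, 84).
After α: (210, 82).
After β⁻: (210, 83).
After β⁻: (210, 84).
Z = 84 is polonium.

Po-210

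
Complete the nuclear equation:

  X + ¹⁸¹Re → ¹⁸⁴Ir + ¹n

alpha particle

Conserve mass number: A + 181 = 184 + 1, so A = 4.
Conserve atomic number: Z + 75 = 77 + 0, so Z = 2.
A = 4 and Z = 2 is ⁴He — an alpha particle.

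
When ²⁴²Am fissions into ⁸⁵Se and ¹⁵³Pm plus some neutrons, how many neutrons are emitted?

4

Conserve mass number: 242 = 85 + 153 + k, so k = 242 − 238 = 4.
Check atomic number: 95 = 34 + 61 + 0 = 95. ✓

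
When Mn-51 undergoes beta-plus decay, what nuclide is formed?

Beta-plus decay: mass number changes by +0, atomic number by -1.
A: 51 = 51; Z: 25 − 1 = 24.
Z = 24 is chromium, so the daughter is Cr-51.

Cr-51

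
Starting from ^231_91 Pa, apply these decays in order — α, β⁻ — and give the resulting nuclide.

Start: (A, Z) = (231, 91).
After α: (227, 89).
After β⁻: (227, 90).
Z = 90 is thorium.

Th-227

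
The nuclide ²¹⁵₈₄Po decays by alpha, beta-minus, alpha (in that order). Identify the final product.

Start: (A, Z) = (215, 84).
After α: (211, 82).
After β⁻: (211, 83).
After α: (207, 81).
Z = 81 is thallium.

Tl-207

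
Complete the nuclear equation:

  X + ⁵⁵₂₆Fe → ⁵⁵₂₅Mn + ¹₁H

Conserve mass number: A + 55 = 55 + 1, so A = 1.
Conserve atomic number: Z + 26 = 25 + 1, so Z = 0.
A = 1 and Z = 0 is ¹₀n — a neutron.

neutron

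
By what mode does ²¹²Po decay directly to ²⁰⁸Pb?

ΔA = 208 − 212 = -4; ΔZ = 82 − 84 = -2.
A drops by 4 and Z drops by 2 — the signature of alpha emission.

alpha decay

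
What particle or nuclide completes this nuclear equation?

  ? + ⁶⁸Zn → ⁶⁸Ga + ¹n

proton

Conserve mass number: A + 68 = 68 + 1, so A = 1.
Conserve atomic number: Z + 30 = 31 + 0, so Z = 1.
A = 1 and Z = 1 is ¹H — a proton.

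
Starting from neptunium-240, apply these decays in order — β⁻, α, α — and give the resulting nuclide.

Th-232

Start: (A, Z) = (240, 93).
After β⁻: (240, 94).
After α: (236, 92).
After α: (232, 90).
Z = 90 is thorium.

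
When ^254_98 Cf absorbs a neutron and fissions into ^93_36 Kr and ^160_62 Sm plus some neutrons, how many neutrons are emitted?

Conserve mass number: 255 = 93 + 160 + k, so k = 255 − 253 = 2.
Check atomic number: 98 = 36 + 62 + 0 = 98. ✓

2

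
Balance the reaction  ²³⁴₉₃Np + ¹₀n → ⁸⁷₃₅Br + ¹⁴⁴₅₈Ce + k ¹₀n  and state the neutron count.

Conserve mass number: 235 = 87 + 144 + k, so k = 235 − 231 = 4.
Check atomic number: 93 = 35 + 58 + 0 = 93. ✓

4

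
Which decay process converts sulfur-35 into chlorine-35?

beta-minus decay

ΔA = 35 − 35 = 0; ΔZ = 17 − 16 = +1.
A is unchanged and Z rises by 1 — a neutron has become a proton (β⁻ decay).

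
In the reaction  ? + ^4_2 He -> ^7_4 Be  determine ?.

He-3

Conserve mass number: A + 4 = 7, so A = 3.
Conserve atomic number: Z + 2 = 4, so Z = 2.
Z = 2 is helium, so the species is ^3_2 He.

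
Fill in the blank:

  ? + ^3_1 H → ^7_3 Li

alpha particle

Conserve mass number: A + 3 = 7, so A = 4.
Conserve atomic number: Z + 1 = 3, so Z = 2.
A = 4 and Z = 2 is ^4_2 He — an alpha particle.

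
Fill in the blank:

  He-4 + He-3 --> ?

Be-7

Conserve mass number: 4 + 3 = A, so A = 7.
Conserve atomic number: 2 + 2 = Z, so Z = 4.
Z = 4 is beryllium, so the species is Be-7.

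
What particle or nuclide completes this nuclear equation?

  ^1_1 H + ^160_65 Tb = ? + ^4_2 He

Conserve mass number: 1 + 160 = A + 4, so A = 157.
Conserve atomic number: 1 + 65 = Z + 2, so Z = 64.
Z = 64 is gadolinium, so the species is ^157_64 Gd.

Gd-157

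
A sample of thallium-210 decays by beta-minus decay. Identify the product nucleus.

Pb-210

Beta-minus decay: mass number changes by +0, atomic number by +1.
A: 210 = 210; Z: 81 + 1 = 82.
Z = 82 is lead, so the daughter is lead-210.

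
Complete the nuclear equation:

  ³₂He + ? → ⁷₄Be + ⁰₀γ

alpha particle

Conserve mass number: 3 + A = 7 + 0, so A = 4.
Conserve atomic number: 2 + Z = 4 + 0, so Z = 2.
A = 4 and Z = 2 is ⁴₂He — an alpha particle.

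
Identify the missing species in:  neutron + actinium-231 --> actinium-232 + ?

Conserve mass number: 1 + 231 = 232 + A, so A = 0.
Conserve atomic number: 0 + 89 = 89 + Z, so Z = 0.
A = 0 and Z = 0 is γ — a gamma ray.

gamma ray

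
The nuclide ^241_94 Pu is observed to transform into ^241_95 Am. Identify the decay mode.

ΔA = 241 − 241 = 0; ΔZ = 95 − 94 = +1.
A is unchanged and Z rises by 1 — a neutron has become a proton (β⁻ decay).

beta-minus decay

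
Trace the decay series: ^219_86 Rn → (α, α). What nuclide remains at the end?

Start: (A, Z) = (219, 86).
After α: (215, 84).
After α: (211, 82).
Z = 82 is lead.

Pb-211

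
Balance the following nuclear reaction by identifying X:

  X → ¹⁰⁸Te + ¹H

I-109

Conserve mass number: A = 108 + 1, so A = 109.
Conserve atomic number: Z = 52 + 1, so Z = 53.
Z = 53 is iodine, so the species is ¹⁰⁹I.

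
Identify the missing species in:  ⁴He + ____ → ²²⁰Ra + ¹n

Rn-217

Conserve mass number: 4 + A = 220 + 1, so A = 217.
Conserve atomic number: 2 + Z = 88 + 0, so Z = 86.
Z = 86 is radon, so the species is ²¹⁷Rn.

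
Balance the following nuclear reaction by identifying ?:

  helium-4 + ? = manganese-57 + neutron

V-54

Conserve mass number: 4 + A = 57 + 1, so A = 54.
Conserve atomic number: 2 + Z = 25 + 0, so Z = 23.
Z = 23 is vanadium, so the species is vanadium-54.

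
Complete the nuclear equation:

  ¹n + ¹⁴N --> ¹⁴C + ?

Conserve mass number: 1 + 14 = 14 + A, so A = 1.
Conserve atomic number: 0 + 7 = 6 + Z, so Z = 1.
A = 1 and Z = 1 is ¹H — a proton.

proton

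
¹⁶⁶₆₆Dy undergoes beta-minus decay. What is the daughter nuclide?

Ho-166

Beta-minus decay: mass number changes by +0, atomic number by +1.
A: 166 = 166; Z: 66 + 1 = 67.
Z = 67 is holmium, so the daughter is ¹⁶⁶₆₇Ho.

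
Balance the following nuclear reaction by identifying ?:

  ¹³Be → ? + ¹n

Be-12

Conserve mass number: 13 = A + 1, so A = 12.
Conserve atomic number: 4 = Z + 0, so Z = 4.
Z = 4 is beryllium, so the species is ¹²Be.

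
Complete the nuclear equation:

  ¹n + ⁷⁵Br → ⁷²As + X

alpha particle

Conserve mass number: 1 + 75 = 72 + A, so A = 4.
Conserve atomic number: 0 + 35 = 33 + Z, so Z = 2.
A = 4 and Z = 2 is ⁴He — an alpha particle.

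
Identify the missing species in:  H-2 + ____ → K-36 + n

Conserve mass number: 2 + A = 36 + 1, so A = 35.
Conserve atomic number: 1 + Z = 19 + 0, so Z = 18.
Z = 18 is argon, so the species is Ar-35.

Ar-35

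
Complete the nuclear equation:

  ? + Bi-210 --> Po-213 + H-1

alpha particle

Conserve mass number: A + 210 = 213 + 1, so A = 4.
Conserve atomic number: Z + 83 = 84 + 1, so Z = 2.
A = 4 and Z = 2 is He-4 — an alpha particle.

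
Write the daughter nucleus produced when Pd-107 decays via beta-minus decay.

Beta-minus decay: mass number changes by +0, atomic number by +1.
A: 107 = 107; Z: 46 + 1 = 47.
Z = 47 is silver, so the daughter is Ag-107.

Ag-107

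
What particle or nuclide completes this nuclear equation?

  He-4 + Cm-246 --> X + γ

Conserve mass number: 4 + 246 = A + 0, so A = 250.
Conserve atomic number: 2 + 96 = Z + 0, so Z = 98.
Z = 98 is californium, so the species is Cf-250.

Cf-250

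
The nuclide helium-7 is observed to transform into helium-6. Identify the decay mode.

neutron emission

ΔA = 6 − 7 = -1; ΔZ = 2 − 2 = +0.
A drops by 1 with Z unchanged — a neutron was emitted.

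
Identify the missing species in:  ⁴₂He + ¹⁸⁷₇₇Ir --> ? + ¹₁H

Pt-190

Conserve mass number: 4 + 187 = A + 1, so A = 190.
Conserve atomic number: 2 + 77 = Z + 1, so Z = 78.
Z = 78 is platinum, so the species is ¹⁹⁰₇₈Pt.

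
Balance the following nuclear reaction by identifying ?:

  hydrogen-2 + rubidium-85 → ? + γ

Sr-87

Conserve mass number: 2 + 85 = A + 0, so A = 87.
Conserve atomic number: 1 + 37 = Z + 0, so Z = 38.
Z = 38 is strontium, so the species is strontium-87.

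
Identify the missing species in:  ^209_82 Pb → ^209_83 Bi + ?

beta-minus particle

Conserve mass number: 209 = 209 + A, so A = 0.
Conserve atomic number: 82 = 83 + Z, so Z = -1.
A = 0 and Z = -1 is ^0_-1 e — a beta-minus particle.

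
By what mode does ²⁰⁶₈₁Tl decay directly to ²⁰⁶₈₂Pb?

ΔA = 206 − 206 = 0; ΔZ = 82 − 81 = +1.
A is unchanged and Z rises by 1 — a neutron has become a proton (β⁻ decay).

beta-minus decay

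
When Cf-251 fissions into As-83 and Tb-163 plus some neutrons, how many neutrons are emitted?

Conserve mass number: 251 = 83 + 163 + k, so k = 251 − 246 = 5.
Check atomic number: 98 = 33 + 65 + 0 = 98. ✓

5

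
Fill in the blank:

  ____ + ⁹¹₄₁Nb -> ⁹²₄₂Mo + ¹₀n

deuteron

Conserve mass number: A + 91 = 92 + 1, so A = 2.
Conserve atomic number: Z + 41 = 42 + 0, so Z = 1.
A = 2 and Z = 1 is ²₁H — a deuteron.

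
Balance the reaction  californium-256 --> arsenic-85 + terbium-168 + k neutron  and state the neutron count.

3

Conserve mass number: 256 = 85 + 168 + k, so k = 256 − 253 = 3.
Check atomic number: 98 = 33 + 65 + 0 = 98. ✓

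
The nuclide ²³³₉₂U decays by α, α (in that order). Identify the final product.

Start: (A, Z) = (233, 92).
After α: (229, 90).
After α: (225, 88).
Z = 88 is radium.

Ra-225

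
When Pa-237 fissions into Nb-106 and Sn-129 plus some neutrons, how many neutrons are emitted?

2

Conserve mass number: 237 = 106 + 129 + k, so k = 237 − 235 = 2.
Check atomic number: 91 = 41 + 50 + 0 = 91. ✓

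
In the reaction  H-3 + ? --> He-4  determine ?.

proton

Conserve mass number: 3 + A = 4, so A = 1.
Conserve atomic number: 1 + Z = 2, so Z = 1.
A = 1 and Z = 1 is H-1 — a proton.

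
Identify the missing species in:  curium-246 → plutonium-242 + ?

alpha particle

Conserve mass number: 246 = 242 + A, so A = 4.
Conserve atomic number: 96 = 94 + Z, so Z = 2.
A = 4 and Z = 2 is helium-4 — an alpha particle.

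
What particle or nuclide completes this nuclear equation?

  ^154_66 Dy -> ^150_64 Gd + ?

alpha particle

Conserve mass number: 154 = 150 + A, so A = 4.
Conserve atomic number: 66 = 64 + Z, so Z = 2.
A = 4 and Z = 2 is ^4_2 He — an alpha particle.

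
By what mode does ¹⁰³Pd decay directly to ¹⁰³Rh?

ΔA = 103 − 103 = 0; ΔZ = 45 − 46 = -1.
A is unchanged and Z drops by 1 — a proton has become a neutron (β⁺ emission or electron capture).

beta-plus decay or electron capture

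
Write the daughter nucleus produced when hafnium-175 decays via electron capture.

Electron capture: mass number changes by +0, atomic number by -1.
A: 175 = 175; Z: 72 − 1 = 71.
Z = 71 is lutetium, so the daughter is lutetium-175.

Lu-175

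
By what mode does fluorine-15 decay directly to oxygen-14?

proton emission

ΔA = 14 − 15 = -1; ΔZ = 8 − 9 = -1.
A drops by 1 and Z drops by 1 — a proton was emitted.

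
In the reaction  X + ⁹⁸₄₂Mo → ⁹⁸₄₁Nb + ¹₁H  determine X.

neutron

Conserve mass number: A + 98 = 98 + 1, so A = 1.
Conserve atomic number: Z + 42 = 41 + 1, so Z = 0.
A = 1 and Z = 0 is ¹₀n — a neutron.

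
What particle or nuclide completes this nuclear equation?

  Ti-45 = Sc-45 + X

Conserve mass number: 45 = 45 + A, so A = 0.
Conserve atomic number: 22 = 21 + Z, so Z = 1.
A = 0 and Z = 1 is e⁺ — a positron.

positron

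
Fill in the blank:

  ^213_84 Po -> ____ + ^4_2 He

Conserve mass number: 213 = A + 4, so A = 209.
Conserve atomic number: 84 = Z + 2, so Z = 82.
Z = 82 is lead, so the species is ^209_82 Pb.

Pb-209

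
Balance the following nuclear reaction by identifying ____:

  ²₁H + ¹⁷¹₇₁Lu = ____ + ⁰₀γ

Hf-173

Conserve mass number: 2 + 171 = A + 0, so A = 173.
Conserve atomic number: 1 + 71 = Z + 0, so Z = 72.
Z = 72 is hafnium, so the species is ¹⁷³₇₂Hf.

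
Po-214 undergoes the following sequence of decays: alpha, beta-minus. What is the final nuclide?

Bi-210

Start: (A, Z) = (214, 84).
After α: (210, 82).
After β⁻: (210, 83).
Z = 83 is bismuth.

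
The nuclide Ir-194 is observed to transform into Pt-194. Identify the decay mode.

ΔA = 194 − 194 = 0; ΔZ = 78 − 77 = +1.
A is unchanged and Z rises by 1 — a neutron has become a proton (β⁻ decay).

beta-minus decay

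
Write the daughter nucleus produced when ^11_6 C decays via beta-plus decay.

B-11

Beta-plus decay: mass number changes by +0, atomic number by -1.
A: 11 = 11; Z: 6 − 1 = 5.
Z = 5 is boron, so the daughter is ^11_5 B.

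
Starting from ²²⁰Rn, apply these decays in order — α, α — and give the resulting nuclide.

Pb-212

Start: (A, Z) = (220, 86).
After α: (216, 84).
After α: (212, 82).
Z = 82 is lead.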